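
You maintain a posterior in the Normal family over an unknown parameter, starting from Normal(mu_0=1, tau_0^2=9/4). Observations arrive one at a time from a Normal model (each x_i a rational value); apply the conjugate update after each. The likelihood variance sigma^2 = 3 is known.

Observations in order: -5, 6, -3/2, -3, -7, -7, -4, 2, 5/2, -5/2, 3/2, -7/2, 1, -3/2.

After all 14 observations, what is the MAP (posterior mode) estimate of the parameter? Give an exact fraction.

-31/23

obs 1: x=-5 → posterior Normal(-11/7, 9/7)
obs 2: x=6 → posterior Normal(7/10, 9/10)
obs 3: x=-3/2 → posterior Normal(5/26, 9/13)
obs 4: x=-3 → posterior Normal(-13/32, 9/16)
obs 5: x=-7 → posterior Normal(-55/38, 9/19)
obs 6: x=-7 → posterior Normal(-97/44, 9/22)
obs 7: x=-4 → posterior Normal(-121/50, 9/25)
obs 8: x=2 → posterior Normal(-109/56, 9/28)
obs 9: x=5/2 → posterior Normal(-47/31, 9/31)
obs 10: x=-5/2 → posterior Normal(-109/68, 9/34)
obs 11: x=3/2 → posterior Normal(-50/37, 9/37)
obs 12: x=-7/2 → posterior Normal(-121/80, 9/40)
obs 13: x=1 → posterior Normal(-115/86, 9/43)
obs 14: x=-3/2 → posterior Normal(-31/23, 9/46)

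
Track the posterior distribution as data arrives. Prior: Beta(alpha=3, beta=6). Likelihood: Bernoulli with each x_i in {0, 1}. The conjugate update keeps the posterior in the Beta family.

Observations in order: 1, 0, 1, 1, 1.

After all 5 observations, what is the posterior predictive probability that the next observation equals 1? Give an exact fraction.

1/2

obs 1: x=1 → posterior Beta(4, 6)
obs 2: x=0 → posterior Beta(4, 7)
obs 3: x=1 → posterior Beta(5, 7)
obs 4: x=1 → posterior Beta(6, 7)
obs 5: x=1 → posterior Beta(7, 7)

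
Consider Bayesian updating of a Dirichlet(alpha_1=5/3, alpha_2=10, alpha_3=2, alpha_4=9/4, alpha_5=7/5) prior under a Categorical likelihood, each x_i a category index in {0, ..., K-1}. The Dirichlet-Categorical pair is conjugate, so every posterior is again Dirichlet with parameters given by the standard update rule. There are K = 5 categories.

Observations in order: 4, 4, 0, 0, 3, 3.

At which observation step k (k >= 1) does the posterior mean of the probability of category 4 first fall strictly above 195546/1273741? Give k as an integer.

obs 1: x=4 → posterior Dirichlet(5/3, 10, 2, 9/4, 12/5)
obs 2: x=4 → posterior Dirichlet(5/3, 10, 2, 9/4, 17/5)
obs 3: x=0 → posterior Dirichlet(8/3, 10, 2, 9/4, 17/5)
obs 4: x=0 → posterior Dirichlet(11/3, 10, 2, 9/4, 17/5)
obs 5: x=3 → posterior Dirichlet(11/3, 10, 2, 13/4, 17/5)
obs 6: x=3 → posterior Dirichlet(11/3, 10, 2, 17/4, 17/5)

k = 2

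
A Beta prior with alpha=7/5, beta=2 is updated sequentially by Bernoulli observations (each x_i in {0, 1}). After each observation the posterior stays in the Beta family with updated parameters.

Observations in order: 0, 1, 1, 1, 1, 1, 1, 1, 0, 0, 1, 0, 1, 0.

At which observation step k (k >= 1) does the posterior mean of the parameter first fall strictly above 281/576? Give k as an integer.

k = 3

obs 1: x=0 → posterior Beta(7/5, 3)
obs 2: x=1 → posterior Beta(12/5, 3)
obs 3: x=1 → posterior Beta(17/5, 3)
obs 4: x=1 → posterior Beta(22/5, 3)
obs 5: x=1 → posterior Beta(27/5, 3)
obs 6: x=1 → posterior Beta(32/5, 3)
obs 7: x=1 → posterior Beta(37/5, 3)
obs 8: x=1 → posterior Beta(42/5, 3)
obs 9: x=0 → posterior Beta(42/5, 4)
obs 10: x=0 → posterior Beta(42/5, 5)
obs 11: x=1 → posterior Beta(47/5, 5)
obs 12: x=0 → posterior Beta(47/5, 6)
obs 13: x=1 → posterior Beta(52/5, 6)
obs 14: x=0 → posterior Beta(52/5, 7)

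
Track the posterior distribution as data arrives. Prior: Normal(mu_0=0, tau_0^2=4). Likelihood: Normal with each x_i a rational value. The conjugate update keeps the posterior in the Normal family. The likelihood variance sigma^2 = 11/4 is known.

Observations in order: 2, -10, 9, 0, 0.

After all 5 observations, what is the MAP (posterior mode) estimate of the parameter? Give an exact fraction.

16/91

obs 1: x=2 → posterior Normal(32/27, 44/27)
obs 2: x=-10 → posterior Normal(-128/43, 44/43)
obs 3: x=9 → posterior Normal(16/59, 44/59)
obs 4: x=0 → posterior Normal(16/75, 44/75)
obs 5: x=0 → posterior Normal(16/91, 44/91)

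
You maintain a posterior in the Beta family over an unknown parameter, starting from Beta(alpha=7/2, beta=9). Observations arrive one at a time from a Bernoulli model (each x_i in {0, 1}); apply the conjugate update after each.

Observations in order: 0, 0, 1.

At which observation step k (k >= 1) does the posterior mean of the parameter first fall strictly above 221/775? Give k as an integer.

k = 3

obs 1: x=0 → posterior Beta(7/2, 10)
obs 2: x=0 → posterior Beta(7/2, 11)
obs 3: x=1 → posterior Beta(9/2, 11)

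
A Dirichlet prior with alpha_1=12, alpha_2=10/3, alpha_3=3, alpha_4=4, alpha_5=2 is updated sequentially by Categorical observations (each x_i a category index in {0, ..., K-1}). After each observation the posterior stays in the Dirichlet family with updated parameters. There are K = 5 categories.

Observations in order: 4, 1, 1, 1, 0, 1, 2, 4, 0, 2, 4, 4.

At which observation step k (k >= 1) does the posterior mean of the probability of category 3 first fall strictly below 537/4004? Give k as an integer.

obs 1: x=4 → posterior Dirichlet(12, 10/3, 3, 4, 3)
obs 2: x=1 → posterior Dirichlet(12, 13/3, 3, 4, 3)
obs 3: x=1 → posterior Dirichlet(12, 16/3, 3, 4, 3)
obs 4: x=1 → posterior Dirichlet(12, 19/3, 3, 4, 3)
obs 5: x=0 → posterior Dirichlet(13, 19/3, 3, 4, 3)
obs 6: x=1 → posterior Dirichlet(13, 22/3, 3, 4, 3)
obs 7: x=2 → posterior Dirichlet(13, 22/3, 4, 4, 3)
obs 8: x=4 → posterior Dirichlet(13, 22/3, 4, 4, 4)
obs 9: x=0 → posterior Dirichlet(14, 22/3, 4, 4, 4)
obs 10: x=2 → posterior Dirichlet(14, 22/3, 5, 4, 4)
obs 11: x=4 → posterior Dirichlet(14, 22/3, 5, 4, 5)
obs 12: x=4 → posterior Dirichlet(14, 22/3, 5, 4, 6)

k = 6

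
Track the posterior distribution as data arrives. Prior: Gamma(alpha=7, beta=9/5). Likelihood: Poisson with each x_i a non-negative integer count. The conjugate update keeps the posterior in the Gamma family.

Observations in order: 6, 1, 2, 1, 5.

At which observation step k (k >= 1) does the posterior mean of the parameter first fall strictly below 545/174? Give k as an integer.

k = 4

obs 1: x=6 → posterior Gamma(13, 14/5)
obs 2: x=1 → posterior Gamma(14, 19/5)
obs 3: x=2 → posterior Gamma(16, 24/5)
obs 4: x=1 → posterior Gamma(17, 29/5)
obs 5: x=5 → posterior Gamma(22, 34/5)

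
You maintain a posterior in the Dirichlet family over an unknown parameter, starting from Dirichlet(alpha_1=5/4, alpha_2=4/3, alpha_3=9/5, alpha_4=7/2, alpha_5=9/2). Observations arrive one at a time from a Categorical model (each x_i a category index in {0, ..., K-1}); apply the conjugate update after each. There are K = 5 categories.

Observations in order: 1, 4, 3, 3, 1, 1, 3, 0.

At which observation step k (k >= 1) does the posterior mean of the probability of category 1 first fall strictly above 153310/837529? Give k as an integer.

k = 5

obs 1: x=1 → posterior Dirichlet(5/4, 7/3, 9/5, 7/2, 9/2)
obs 2: x=4 → posterior Dirichlet(5/4, 7/3, 9/5, 7/2, 11/2)
obs 3: x=3 → posterior Dirichlet(5/4, 7/3, 9/5, 9/2, 11/2)
obs 4: x=3 → posterior Dirichlet(5/4, 7/3, 9/5, 11/2, 11/2)
obs 5: x=1 → posterior Dirichlet(5/4, 10/3, 9/5, 11/2, 11/2)
obs 6: x=1 → posterior Dirichlet(5/4, 13/3, 9/5, 11/2, 11/2)
obs 7: x=3 → posterior Dirichlet(5/4, 13/3, 9/5, 13/2, 11/2)
obs 8: x=0 → posterior Dirichlet(9/4, 13/3, 9/5, 13/2, 11/2)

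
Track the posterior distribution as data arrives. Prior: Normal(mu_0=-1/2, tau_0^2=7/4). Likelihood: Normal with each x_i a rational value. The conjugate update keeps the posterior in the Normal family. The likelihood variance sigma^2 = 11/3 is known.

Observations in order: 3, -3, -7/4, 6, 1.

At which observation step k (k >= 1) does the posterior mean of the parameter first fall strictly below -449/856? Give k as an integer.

k = 3

obs 1: x=3 → posterior Normal(41/65, 77/65)
obs 2: x=-3 → posterior Normal(-11/43, 77/86)
obs 3: x=-7/4 → posterior Normal(-235/428, 77/107)
obs 4: x=6 → posterior Normal(269/512, 77/128)
obs 5: x=1 → posterior Normal(353/596, 77/149)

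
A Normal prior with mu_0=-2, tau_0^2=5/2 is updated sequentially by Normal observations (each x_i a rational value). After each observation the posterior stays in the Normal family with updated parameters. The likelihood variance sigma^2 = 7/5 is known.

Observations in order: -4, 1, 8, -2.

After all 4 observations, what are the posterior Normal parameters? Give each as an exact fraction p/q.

mu_0=47/114, tau_0^2=35/114

obs 1: x=-4 → posterior Normal(-128/39, 35/39)
obs 2: x=1 → posterior Normal(-103/64, 35/64)
obs 3: x=8 → posterior Normal(97/89, 35/89)
obs 4: x=-2 → posterior Normal(47/114, 35/114)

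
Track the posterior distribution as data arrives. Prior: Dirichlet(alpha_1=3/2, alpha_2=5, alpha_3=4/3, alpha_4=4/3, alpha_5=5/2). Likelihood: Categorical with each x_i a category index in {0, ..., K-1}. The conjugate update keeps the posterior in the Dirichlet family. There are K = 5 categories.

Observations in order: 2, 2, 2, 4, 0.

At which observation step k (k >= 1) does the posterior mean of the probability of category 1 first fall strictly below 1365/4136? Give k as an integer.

k = 4

obs 1: x=2 → posterior Dirichlet(3/2, 5, 7/3, 4/3, 5/2)
obs 2: x=2 → posterior Dirichlet(3/2, 5, 10/3, 4/3, 5/2)
obs 3: x=2 → posterior Dirichlet(3/2, 5, 13/3, 4/3, 5/2)
obs 4: x=4 → posterior Dirichlet(3/2, 5, 13/3, 4/3, 7/2)
obs 5: x=0 → posterior Dirichlet(5/2, 5, 13/3, 4/3, 7/2)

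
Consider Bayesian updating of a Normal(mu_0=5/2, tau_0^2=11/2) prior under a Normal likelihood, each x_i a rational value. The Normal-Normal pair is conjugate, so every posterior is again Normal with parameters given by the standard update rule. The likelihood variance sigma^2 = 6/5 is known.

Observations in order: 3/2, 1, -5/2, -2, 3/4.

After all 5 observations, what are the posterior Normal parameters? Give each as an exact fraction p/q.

mu_0=-155/1148, tau_0^2=66/287

obs 1: x=3/2 → posterior Normal(225/134, 66/67)
obs 2: x=1 → posterior Normal(335/244, 33/61)
obs 3: x=-5/2 → posterior Normal(10/59, 22/59)
obs 4: x=-2 → posterior Normal(-10/29, 33/116)
obs 5: x=3/4 → posterior Normal(-155/1148, 66/287)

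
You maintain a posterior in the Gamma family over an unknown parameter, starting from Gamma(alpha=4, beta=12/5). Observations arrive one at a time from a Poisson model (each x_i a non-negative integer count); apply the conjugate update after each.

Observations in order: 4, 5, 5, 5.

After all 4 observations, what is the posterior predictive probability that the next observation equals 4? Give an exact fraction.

388124190175478365232654600609202176000000/2195060778453276448585190172728648509121533

obs 1: x=4 → posterior Gamma(8, 17/5)
obs 2: x=5 → posterior Gamma(13, 22/5)
obs 3: x=5 → posterior Gamma(18, 27/5)
obs 4: x=5 → posterior Gamma(23, 32/5)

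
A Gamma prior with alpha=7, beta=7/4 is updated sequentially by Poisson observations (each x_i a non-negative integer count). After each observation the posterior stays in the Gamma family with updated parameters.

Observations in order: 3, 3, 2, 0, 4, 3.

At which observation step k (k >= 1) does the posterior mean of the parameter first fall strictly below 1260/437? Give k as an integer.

k = 4

obs 1: x=3 → posterior Gamma(10, 11/4)
obs 2: x=3 → posterior Gamma(13, 15/4)
obs 3: x=2 → posterior Gamma(15, 19/4)
obs 4: x=0 → posterior Gamma(15, 23/4)
obs 5: x=4 → posterior Gamma(19, 27/4)
obs 6: x=3 → posterior Gamma(22, 31/4)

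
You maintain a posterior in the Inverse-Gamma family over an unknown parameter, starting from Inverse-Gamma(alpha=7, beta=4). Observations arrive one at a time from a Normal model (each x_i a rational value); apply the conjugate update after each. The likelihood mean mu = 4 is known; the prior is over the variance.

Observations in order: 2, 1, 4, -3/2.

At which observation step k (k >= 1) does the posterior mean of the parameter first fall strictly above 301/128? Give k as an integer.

k = 4

obs 1: x=2 → posterior Inverse-Gamma(15/2, 6)
obs 2: x=1 → posterior Inverse-Gamma(8, 21/2)
obs 3: x=4 → posterior Inverse-Gamma(17/2, 21/2)
obs 4: x=-3/2 → posterior Inverse-Gamma(9, 205/8)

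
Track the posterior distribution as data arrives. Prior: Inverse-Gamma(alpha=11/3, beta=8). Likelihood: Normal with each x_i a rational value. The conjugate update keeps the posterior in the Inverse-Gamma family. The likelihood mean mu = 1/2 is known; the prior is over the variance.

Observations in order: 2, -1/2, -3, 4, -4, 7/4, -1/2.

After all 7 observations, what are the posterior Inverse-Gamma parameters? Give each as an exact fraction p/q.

obs 1: x=2 → posterior Inverse-Gamma(25/6, 73/8)
obs 2: x=-1/2 → posterior Inverse-Gamma(14/3, 77/8)
obs 3: x=-3 → posterior Inverse-Gamma(31/6, 63/4)
obs 4: x=4 → posterior Inverse-Gamma(17/3, 175/8)
obs 5: x=-4 → posterior Inverse-Gamma(37/6, 32)
obs 6: x=7/4 → posterior Inverse-Gamma(20/3, 1049/32)
obs 7: x=-1/2 → posterior Inverse-Gamma(43/6, 1065/32)

alpha=43/6, beta=1065/32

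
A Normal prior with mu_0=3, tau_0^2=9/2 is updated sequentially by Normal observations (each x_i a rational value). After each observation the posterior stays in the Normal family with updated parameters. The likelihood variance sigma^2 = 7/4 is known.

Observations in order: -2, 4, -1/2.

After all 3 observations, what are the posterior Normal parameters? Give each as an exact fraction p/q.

obs 1: x=-2 → posterior Normal(-3/5, 63/50)
obs 2: x=4 → posterior Normal(57/43, 63/86)
obs 3: x=-1/2 → posterior Normal(48/61, 63/122)

mu_0=48/61, tau_0^2=63/122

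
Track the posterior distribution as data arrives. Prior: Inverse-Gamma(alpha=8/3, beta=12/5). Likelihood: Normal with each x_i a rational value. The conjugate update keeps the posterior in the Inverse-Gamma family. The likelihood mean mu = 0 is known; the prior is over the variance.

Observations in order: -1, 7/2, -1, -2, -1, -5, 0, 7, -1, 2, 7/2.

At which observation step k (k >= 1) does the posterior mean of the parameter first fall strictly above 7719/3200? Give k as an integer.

k = 2

obs 1: x=-1 → posterior Inverse-Gamma(19/6, 29/10)
obs 2: x=7/2 → posterior Inverse-Gamma(11/3, 361/40)
obs 3: x=-1 → posterior Inverse-Gamma(25/6, 381/40)
obs 4: x=-2 → posterior Inverse-Gamma(14/3, 461/40)
obs 5: x=-1 → posterior Inverse-Gamma(31/6, 481/40)
obs 6: x=-5 → posterior Inverse-Gamma(17/3, 981/40)
obs 7: x=0 → posterior Inverse-Gamma(37/6, 981/40)
obs 8: x=7 → posterior Inverse-Gamma(20/3, 1961/40)
obs 9: x=-1 → posterior Inverse-Gamma(43/6, 1981/40)
obs 10: x=2 → posterior Inverse-Gamma(23/3, 2061/40)
obs 11: x=7/2 → posterior Inverse-Gamma(49/6, 1153/20)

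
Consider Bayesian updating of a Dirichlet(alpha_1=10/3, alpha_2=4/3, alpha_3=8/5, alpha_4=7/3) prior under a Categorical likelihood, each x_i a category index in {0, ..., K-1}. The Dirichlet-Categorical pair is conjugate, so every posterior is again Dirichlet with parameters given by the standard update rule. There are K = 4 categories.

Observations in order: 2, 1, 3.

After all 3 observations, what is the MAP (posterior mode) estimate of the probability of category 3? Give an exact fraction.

obs 1: x=2 → posterior Dirichlet(10/3, 4/3, 13/5, 7/3)
obs 2: x=1 → posterior Dirichlet(10/3, 7/3, 13/5, 7/3)
obs 3: x=3 → posterior Dirichlet(10/3, 7/3, 13/5, 10/3)

35/114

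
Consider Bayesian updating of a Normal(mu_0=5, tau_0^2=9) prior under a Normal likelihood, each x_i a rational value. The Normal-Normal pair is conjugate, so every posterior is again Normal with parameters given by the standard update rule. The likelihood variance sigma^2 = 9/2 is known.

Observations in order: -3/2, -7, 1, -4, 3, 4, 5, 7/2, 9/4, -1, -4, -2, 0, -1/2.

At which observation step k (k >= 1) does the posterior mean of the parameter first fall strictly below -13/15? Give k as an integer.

k = 2

obs 1: x=-3/2 → posterior Normal(2/3, 3)
obs 2: x=-7 → posterior Normal(-12/5, 9/5)
obs 3: x=1 → posterior Normal(-10/7, 9/7)
obs 4: x=-4 → posterior Normal(-2, 1)
obs 5: x=3 → posterior Normal(-12/11, 9/11)
obs 6: x=4 → posterior Normal(-4/13, 9/13)
obs 7: x=5 → posterior Normal(2/5, 3/5)
obs 8: x=7/2 → posterior Normal(13/17, 9/17)
obs 9: x=9/4 → posterior Normal(35/38, 9/19)
obs 10: x=-1 → posterior Normal(31/42, 3/7)
obs 11: x=-4 → posterior Normal(15/46, 9/23)
obs 12: x=-2 → posterior Normal(7/50, 9/25)
obs 13: x=0 → posterior Normal(7/54, 1/3)
obs 14: x=-1/2 → posterior Normal(5/58, 9/29)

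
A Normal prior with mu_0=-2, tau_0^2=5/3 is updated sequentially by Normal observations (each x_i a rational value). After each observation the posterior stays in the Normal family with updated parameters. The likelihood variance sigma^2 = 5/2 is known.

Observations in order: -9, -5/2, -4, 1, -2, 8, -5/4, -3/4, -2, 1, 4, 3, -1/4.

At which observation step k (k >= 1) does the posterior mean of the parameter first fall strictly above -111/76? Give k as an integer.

k = 8

obs 1: x=-9 → posterior Normal(-24/5, 1)
obs 2: x=-5/2 → posterior Normal(-29/7, 5/7)
obs 3: x=-4 → posterior Normal(-37/9, 5/9)
obs 4: x=1 → posterior Normal(-35/11, 5/11)
obs 5: x=-2 → posterior Normal(-3, 5/13)
obs 6: x=8 → posterior Normal(-23/15, 1/3)
obs 7: x=-5/4 → posterior Normal(-3/2, 5/17)
obs 8: x=-3/4 → posterior Normal(-27/19, 5/19)
obs 9: x=-2 → posterior Normal(-31/21, 5/21)
obs 10: x=1 → posterior Normal(-29/23, 5/23)
obs 11: x=4 → posterior Normal(-21/25, 1/5)
obs 12: x=3 → posterior Normal(-5/9, 5/27)
obs 13: x=-1/4 → posterior Normal(-31/58, 5/29)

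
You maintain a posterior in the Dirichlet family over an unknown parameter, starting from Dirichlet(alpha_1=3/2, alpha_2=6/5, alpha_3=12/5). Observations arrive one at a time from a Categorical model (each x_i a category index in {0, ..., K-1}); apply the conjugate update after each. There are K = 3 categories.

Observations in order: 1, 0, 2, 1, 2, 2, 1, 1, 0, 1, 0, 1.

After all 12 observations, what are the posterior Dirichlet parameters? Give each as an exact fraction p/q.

obs 1: x=1 → posterior Dirichlet(3/2, 11/5, 12/5)
obs 2: x=0 → posterior Dirichlet(5/2, 11/5, 12/5)
obs 3: x=2 → posterior Dirichlet(5/2, 11/5, 17/5)
obs 4: x=1 → posterior Dirichlet(5/2, 16/5, 17/5)
obs 5: x=2 → posterior Dirichlet(5/2, 16/5, 22/5)
obs 6: x=2 → posterior Dirichlet(5/2, 16/5, 27/5)
obs 7: x=1 → posterior Dirichlet(5/2, 21/5, 27/5)
obs 8: x=1 → posterior Dirichlet(5/2, 26/5, 27/5)
obs 9: x=0 → posterior Dirichlet(7/2, 26/5, 27/5)
obs 10: x=1 → posterior Dirichlet(7/2, 31/5, 27/5)
obs 11: x=0 → posterior Dirichlet(9/2, 31/5, 27/5)
obs 12: x=1 → posterior Dirichlet(9/2, 36/5, 27/5)

alpha_1=9/2, alpha_2=36/5, alpha_3=27/5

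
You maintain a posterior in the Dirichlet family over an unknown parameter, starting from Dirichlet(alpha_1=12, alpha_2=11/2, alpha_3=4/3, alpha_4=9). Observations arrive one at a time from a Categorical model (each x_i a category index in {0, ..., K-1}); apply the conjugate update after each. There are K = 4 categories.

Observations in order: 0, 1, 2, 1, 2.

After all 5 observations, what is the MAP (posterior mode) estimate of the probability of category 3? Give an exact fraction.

48/173

obs 1: x=0 → posterior Dirichlet(13, 11/2, 4/3, 9)
obs 2: x=1 → posterior Dirichlet(13, 13/2, 4/3, 9)
obs 3: x=2 → posterior Dirichlet(13, 13/2, 7/3, 9)
obs 4: x=1 → posterior Dirichlet(13, 15/2, 7/3, 9)
obs 5: x=2 → posterior Dirichlet(13, 15/2, 10/3, 9)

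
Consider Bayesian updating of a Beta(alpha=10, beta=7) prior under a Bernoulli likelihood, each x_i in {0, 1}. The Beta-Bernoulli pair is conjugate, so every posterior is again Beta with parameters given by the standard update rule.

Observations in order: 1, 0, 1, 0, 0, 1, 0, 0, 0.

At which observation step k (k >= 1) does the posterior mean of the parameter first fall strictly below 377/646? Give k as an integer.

k = 2

obs 1: x=1 → posterior Beta(11, 7)
obs 2: x=0 → posterior Beta(11, 8)
obs 3: x=1 → posterior Beta(12, 8)
obs 4: x=0 → posterior Beta(12, 9)
obs 5: x=0 → posterior Beta(12, 10)
obs 6: x=1 → posterior Beta(13, 10)
obs 7: x=0 → posterior Beta(13, 11)
obs 8: x=0 → posterior Beta(13, 12)
obs 9: x=0 → posterior Beta(13, 13)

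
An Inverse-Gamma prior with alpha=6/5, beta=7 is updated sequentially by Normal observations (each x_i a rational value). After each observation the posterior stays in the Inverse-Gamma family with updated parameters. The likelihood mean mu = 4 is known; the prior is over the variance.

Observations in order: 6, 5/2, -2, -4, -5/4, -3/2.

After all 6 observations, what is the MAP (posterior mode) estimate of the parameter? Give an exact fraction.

obs 1: x=6 → posterior Inverse-Gamma(17/10, 9)
obs 2: x=5/2 → posterior Inverse-Gamma(11/5, 81/8)
obs 3: x=-2 → posterior Inverse-Gamma(27/10, 225/8)
obs 4: x=-4 → posterior Inverse-Gamma(16/5, 481/8)
obs 5: x=-5/4 → posterior Inverse-Gamma(37/10, 2365/32)
obs 6: x=-3/2 → posterior Inverse-Gamma(21/5, 2849/32)

14245/832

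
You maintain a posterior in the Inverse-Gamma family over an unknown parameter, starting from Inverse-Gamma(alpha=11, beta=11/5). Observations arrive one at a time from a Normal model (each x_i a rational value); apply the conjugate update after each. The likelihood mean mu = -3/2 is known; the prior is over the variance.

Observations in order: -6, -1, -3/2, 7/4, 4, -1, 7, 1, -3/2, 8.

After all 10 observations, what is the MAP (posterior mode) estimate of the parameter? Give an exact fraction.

obs 1: x=-6 → posterior Inverse-Gamma(23/2, 493/40)
obs 2: x=-1 → posterior Inverse-Gamma(12, 249/20)
obs 3: x=-3/2 → posterior Inverse-Gamma(25/2, 249/20)
obs 4: x=7/4 → posterior Inverse-Gamma(13, 2837/160)
obs 5: x=4 → posterior Inverse-Gamma(27/2, 5257/160)
obs 6: x=-1 → posterior Inverse-Gamma(14, 5277/160)
obs 7: x=7 → posterior Inverse-Gamma(29/2, 11057/160)
obs 8: x=1 → posterior Inverse-Gamma(15, 11557/160)
obs 9: x=-3/2 → posterior Inverse-Gamma(31/2, 11557/160)
obs 10: x=8 → posterior Inverse-Gamma(16, 18777/160)

18777/2720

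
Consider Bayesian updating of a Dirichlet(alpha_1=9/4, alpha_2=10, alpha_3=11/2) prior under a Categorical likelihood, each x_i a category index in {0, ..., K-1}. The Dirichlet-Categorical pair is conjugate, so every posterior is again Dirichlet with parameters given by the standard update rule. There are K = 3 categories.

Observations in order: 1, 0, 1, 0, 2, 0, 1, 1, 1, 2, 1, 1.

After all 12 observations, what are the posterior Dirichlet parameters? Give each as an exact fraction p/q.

obs 1: x=1 → posterior Dirichlet(9/4, 11, 11/2)
obs 2: x=0 → posterior Dirichlet(13/4, 11, 11/2)
obs 3: x=1 → posterior Dirichlet(13/4, 12, 11/2)
obs 4: x=0 → posterior Dirichlet(17/4, 12, 11/2)
obs 5: x=2 → posterior Dirichlet(17/4, 12, 13/2)
obs 6: x=0 → posterior Dirichlet(21/4, 12, 13/2)
obs 7: x=1 → posterior Dirichlet(21/4, 13, 13/2)
obs 8: x=1 → posterior Dirichlet(21/4, 14, 13/2)
obs 9: x=1 → posterior Dirichlet(21/4, 15, 13/2)
obs 10: x=2 → posterior Dirichlet(21/4, 15, 15/2)
obs 11: x=1 → posterior Dirichlet(21/4, 16, 15/2)
obs 12: x=1 → posterior Dirichlet(21/4, 17, 15/2)

alpha_1=21/4, alpha_2=17, alpha_3=15/2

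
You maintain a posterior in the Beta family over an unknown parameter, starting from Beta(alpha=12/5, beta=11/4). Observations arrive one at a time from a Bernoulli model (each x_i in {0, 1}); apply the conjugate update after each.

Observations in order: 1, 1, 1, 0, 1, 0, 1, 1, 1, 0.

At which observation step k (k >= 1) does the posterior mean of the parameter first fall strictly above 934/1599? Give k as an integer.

k = 2

obs 1: x=1 → posterior Beta(17/5, 11/4)
obs 2: x=1 → posterior Beta(22/5, 11/4)
obs 3: x=1 → posterior Beta(27/5, 11/4)
obs 4: x=0 → posterior Beta(27/5, 15/4)
obs 5: x=1 → posterior Beta(32/5, 15/4)
obs 6: x=0 → posterior Beta(32/5, 19/4)
obs 7: x=1 → posterior Beta(37/5, 19/4)
obs 8: x=1 → posterior Beta(42/5, 19/4)
obs 9: x=1 → posterior Beta(47/5, 19/4)
obs 10: x=0 → posterior Beta(47/5, 23/4)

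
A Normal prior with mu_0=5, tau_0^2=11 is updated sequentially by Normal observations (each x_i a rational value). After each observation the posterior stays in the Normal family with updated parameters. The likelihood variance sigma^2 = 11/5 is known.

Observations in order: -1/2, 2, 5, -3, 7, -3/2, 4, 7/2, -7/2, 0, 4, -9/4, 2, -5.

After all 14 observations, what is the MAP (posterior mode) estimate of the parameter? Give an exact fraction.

obs 1: x=-1/2 → posterior Normal(5/12, 11/6)
obs 2: x=2 → posterior Normal(25/22, 1)
obs 3: x=5 → posterior Normal(75/32, 11/16)
obs 4: x=-3 → posterior Normal(15/14, 11/21)
obs 5: x=7 → posterior Normal(115/52, 11/26)
obs 6: x=-3/2 → posterior Normal(50/31, 11/31)
obs 7: x=4 → posterior Normal(35/18, 11/36)
obs 8: x=7/2 → posterior Normal(175/82, 11/41)
obs 9: x=-7/2 → posterior Normal(35/23, 11/46)
obs 10: x=0 → posterior Normal(70/51, 11/51)
obs 11: x=4 → posterior Normal(45/28, 11/56)
obs 12: x=-9/4 → posterior Normal(315/244, 11/61)
obs 13: x=2 → posterior Normal(355/264, 1/6)
obs 14: x=-5 → posterior Normal(255/284, 11/71)

255/284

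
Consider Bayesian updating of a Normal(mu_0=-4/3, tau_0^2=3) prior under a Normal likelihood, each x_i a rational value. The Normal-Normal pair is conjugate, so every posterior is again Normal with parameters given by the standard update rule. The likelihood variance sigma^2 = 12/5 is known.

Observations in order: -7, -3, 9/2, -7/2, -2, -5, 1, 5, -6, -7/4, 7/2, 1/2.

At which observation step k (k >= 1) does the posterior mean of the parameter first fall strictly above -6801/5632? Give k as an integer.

k = 12

obs 1: x=-7 → posterior Normal(-121/27, 4/3)
obs 2: x=-3 → posterior Normal(-83/21, 6/7)
obs 3: x=9/2 → posterior Normal(-197/114, 12/19)
obs 4: x=-7/2 → posterior Normal(-151/72, 1/2)
obs 5: x=-2 → posterior Normal(-181/87, 12/29)
obs 6: x=-5 → posterior Normal(-128/51, 6/17)
obs 7: x=1 → posterior Normal(-241/117, 4/13)
obs 8: x=5 → posterior Normal(-83/66, 3/11)
obs 9: x=-6 → posterior Normal(-256/147, 12/49)
obs 10: x=-7/4 → posterior Normal(-1129/648, 2/9)
obs 11: x=7/2 → posterior Normal(-919/708, 12/59)
obs 12: x=1/2 → posterior Normal(-889/768, 3/16)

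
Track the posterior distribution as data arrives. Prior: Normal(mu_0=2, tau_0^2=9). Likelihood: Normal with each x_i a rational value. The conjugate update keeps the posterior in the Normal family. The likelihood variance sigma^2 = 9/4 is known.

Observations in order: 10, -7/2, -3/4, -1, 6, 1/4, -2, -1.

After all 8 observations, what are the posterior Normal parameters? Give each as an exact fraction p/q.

obs 1: x=10 → posterior Normal(42/5, 9/5)
obs 2: x=-7/2 → posterior Normal(28/9, 1)
obs 3: x=-3/4 → posterior Normal(25/13, 9/13)
obs 4: x=-1 → posterior Normal(21/17, 9/17)
obs 5: x=6 → posterior Normal(15/7, 3/7)
obs 6: x=1/4 → posterior Normal(46/25, 9/25)
obs 7: x=-2 → posterior Normal(38/29, 9/29)
obs 8: x=-1 → posterior Normal(34/33, 3/11)

mu_0=34/33, tau_0^2=3/11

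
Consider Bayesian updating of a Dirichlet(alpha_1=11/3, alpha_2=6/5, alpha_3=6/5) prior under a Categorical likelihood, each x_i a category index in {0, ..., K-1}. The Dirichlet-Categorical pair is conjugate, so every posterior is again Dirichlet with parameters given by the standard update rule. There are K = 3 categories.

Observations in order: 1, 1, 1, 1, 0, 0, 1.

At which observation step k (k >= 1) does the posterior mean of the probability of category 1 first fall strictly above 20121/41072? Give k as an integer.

k = 4

obs 1: x=1 → posterior Dirichlet(11/3, 11/5, 6/5)
obs 2: x=1 → posterior Dirichlet(11/3, 16/5, 6/5)
obs 3: x=1 → posterior Dirichlet(11/3, 21/5, 6/5)
obs 4: x=1 → posterior Dirichlet(11/3, 26/5, 6/5)
obs 5: x=0 → posterior Dirichlet(14/3, 26/5, 6/5)
obs 6: x=0 → posterior Dirichlet(17/3, 26/5, 6/5)
obs 7: x=1 → posterior Dirichlet(17/3, 31/5, 6/5)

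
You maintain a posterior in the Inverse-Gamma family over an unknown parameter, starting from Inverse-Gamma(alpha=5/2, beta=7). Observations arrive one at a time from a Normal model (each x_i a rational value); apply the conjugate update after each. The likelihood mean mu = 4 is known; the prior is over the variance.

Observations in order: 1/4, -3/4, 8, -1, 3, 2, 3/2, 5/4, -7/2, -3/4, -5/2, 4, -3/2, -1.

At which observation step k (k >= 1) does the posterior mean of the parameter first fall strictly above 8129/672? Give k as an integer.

obs 1: x=1/4 → posterior Inverse-Gamma(3, 449/32)
obs 2: x=-3/4 → posterior Inverse-Gamma(7/2, 405/16)
obs 3: x=8 → posterior Inverse-Gamma(4, 533/16)
obs 4: x=-1 → posterior Inverse-Gamma(9/2, 733/16)
obs 5: x=3 → posterior Inverse-Gamma(5, 741/16)
obs 6: x=2 → posterior Inverse-Gamma(11/2, 773/16)
obs 7: x=3/2 → posterior Inverse-Gamma(6, 823/16)
obs 8: x=5/4 → posterior Inverse-Gamma(13/2, 1767/32)
obs 9: x=-7/2 → posterior Inverse-Gamma(7, 2667/32)
obs 10: x=-3/4 → posterior Inverse-Gamma(15/2, 757/8)
obs 11: x=-5/2 → posterior Inverse-Gamma(8, 463/4)
obs 12: x=4 → posterior Inverse-Gamma(17/2, 463/4)
obs 13: x=-3/2 → posterior Inverse-Gamma(9, 1047/8)
obs 14: x=-1 → posterior Inverse-Gamma(19/2, 1147/8)

k = 4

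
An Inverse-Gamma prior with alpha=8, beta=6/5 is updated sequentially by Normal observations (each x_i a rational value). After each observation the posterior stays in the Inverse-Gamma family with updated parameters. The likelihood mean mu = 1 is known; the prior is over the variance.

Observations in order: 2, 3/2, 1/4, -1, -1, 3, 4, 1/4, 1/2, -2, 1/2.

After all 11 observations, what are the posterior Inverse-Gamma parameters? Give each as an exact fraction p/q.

alpha=27/2, beta=1411/80

obs 1: x=2 → posterior Inverse-Gamma(17/2, 17/10)
obs 2: x=3/2 → posterior Inverse-Gamma(9, 73/40)
obs 3: x=1/4 → posterior Inverse-Gamma(19/2, 337/160)
obs 4: x=-1 → posterior Inverse-Gamma(10, 657/160)
obs 5: x=-1 → posterior Inverse-Gamma(21/2, 977/160)
obs 6: x=3 → posterior Inverse-Gamma(11, 1297/160)
obs 7: x=4 → posterior Inverse-Gamma(23/2, 2017/160)
obs 8: x=1/4 → posterior Inverse-Gamma(12, 1031/80)
obs 9: x=1/2 → posterior Inverse-Gamma(25/2, 1041/80)
obs 10: x=-2 → posterior Inverse-Gamma(13, 1401/80)
obs 11: x=1/2 → posterior Inverse-Gamma(27/2, 1411/80)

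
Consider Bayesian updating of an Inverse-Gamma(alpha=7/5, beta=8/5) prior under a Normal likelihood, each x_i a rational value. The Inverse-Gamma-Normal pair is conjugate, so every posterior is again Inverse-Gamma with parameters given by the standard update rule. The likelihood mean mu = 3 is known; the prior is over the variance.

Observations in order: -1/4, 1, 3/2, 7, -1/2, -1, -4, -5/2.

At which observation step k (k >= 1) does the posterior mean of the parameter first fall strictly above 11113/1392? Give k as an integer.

obs 1: x=-1/4 → posterior Inverse-Gamma(19/10, 1101/160)
obs 2: x=1 → posterior Inverse-Gamma(12/5, 1421/160)
obs 3: x=3/2 → posterior Inverse-Gamma(29/10, 1601/160)
obs 4: x=7 → posterior Inverse-Gamma(17/5, 2881/160)
obs 5: x=-1/2 → posterior Inverse-Gamma(39/10, 3861/160)
obs 6: x=-1 → posterior Inverse-Gamma(22/5, 5141/160)
obs 7: x=-4 → posterior Inverse-Gamma(49/10, 9061/160)
obs 8: x=-5/2 → posterior Inverse-Gamma(27/5, 11481/160)

k = 5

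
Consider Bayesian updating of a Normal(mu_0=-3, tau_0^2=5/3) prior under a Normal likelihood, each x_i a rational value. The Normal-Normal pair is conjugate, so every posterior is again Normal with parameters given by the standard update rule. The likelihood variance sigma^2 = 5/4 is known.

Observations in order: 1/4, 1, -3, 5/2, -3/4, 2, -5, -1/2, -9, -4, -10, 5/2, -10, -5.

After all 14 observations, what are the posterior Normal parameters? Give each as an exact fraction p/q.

obs 1: x=1/4 → posterior Normal(-8/7, 5/7)
obs 2: x=1 → posterior Normal(-4/11, 5/11)
obs 3: x=-3 → posterior Normal(-16/15, 1/3)
obs 4: x=5/2 → posterior Normal(-6/19, 5/19)
obs 5: x=-3/4 → posterior Normal(-9/23, 5/23)
obs 6: x=2 → posterior Normal(-1/27, 5/27)
obs 7: x=-5 → posterior Normal(-21/31, 5/31)
obs 8: x=-1/2 → posterior Normal(-23/35, 1/7)
obs 9: x=-9 → posterior Normal(-59/39, 5/39)
obs 10: x=-4 → posterior Normal(-75/43, 5/43)
obs 11: x=-10 → posterior Normal(-115/47, 5/47)
obs 12: x=5/2 → posterior Normal(-35/17, 5/51)
obs 13: x=-10 → posterior Normal(-29/11, 1/11)
obs 14: x=-5 → posterior Normal(-165/59, 5/59)

mu_0=-165/59, tau_0^2=5/59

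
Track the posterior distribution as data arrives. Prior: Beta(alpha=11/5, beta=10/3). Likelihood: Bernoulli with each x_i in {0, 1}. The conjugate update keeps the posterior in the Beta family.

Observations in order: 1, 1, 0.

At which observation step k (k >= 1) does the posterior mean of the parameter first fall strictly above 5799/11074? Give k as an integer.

k = 2

obs 1: x=1 → posterior Beta(16/5, 10/3)
obs 2: x=1 → posterior Beta(21/5, 10/3)
obs 3: x=0 → posterior Beta(21/5, 13/3)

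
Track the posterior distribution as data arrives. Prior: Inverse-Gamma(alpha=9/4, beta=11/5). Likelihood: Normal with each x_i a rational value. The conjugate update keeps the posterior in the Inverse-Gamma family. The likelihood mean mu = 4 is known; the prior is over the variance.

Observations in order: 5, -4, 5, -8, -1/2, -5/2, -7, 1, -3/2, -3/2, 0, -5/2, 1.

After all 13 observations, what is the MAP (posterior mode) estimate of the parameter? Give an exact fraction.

obs 1: x=5 → posterior Inverse-Gamma(11/4, 27/10)
obs 2: x=-4 → posterior Inverse-Gamma(13/4, 347/10)
obs 3: x=5 → posterior Inverse-Gamma(15/4, 176/5)
obs 4: x=-8 → posterior Inverse-Gamma(17/4, 536/5)
obs 5: x=-1/2 → posterior Inverse-Gamma(19/4, 4693/40)
obs 6: x=-5/2 → posterior Inverse-Gamma(21/4, 2769/20)
obs 7: x=-7 → posterior Inverse-Gamma(23/4, 3979/20)
obs 8: x=1 → posterior Inverse-Gamma(25/4, 4069/20)
obs 9: x=-3/2 → posterior Inverse-Gamma(27/4, 8743/40)
obs 10: x=-3/2 → posterior Inverse-Gamma(29/4, 2337/10)
obs 11: x=0 → posterior Inverse-Gamma(31/4, 2417/10)
obs 12: x=-5/2 → posterior Inverse-Gamma(33/4, 10513/40)
obs 13: x=1 → posterior Inverse-Gamma(35/4, 10693/40)

10693/390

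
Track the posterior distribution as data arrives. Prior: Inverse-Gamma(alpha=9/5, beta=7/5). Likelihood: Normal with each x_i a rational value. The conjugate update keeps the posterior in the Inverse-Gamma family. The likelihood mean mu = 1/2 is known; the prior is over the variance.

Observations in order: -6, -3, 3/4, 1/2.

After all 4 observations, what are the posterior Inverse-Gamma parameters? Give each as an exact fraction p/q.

alpha=19/5, beta=4589/160

obs 1: x=-6 → posterior Inverse-Gamma(23/10, 901/40)
obs 2: x=-3 → posterior Inverse-Gamma(14/5, 573/20)
obs 3: x=3/4 → posterior Inverse-Gamma(33/10, 4589/160)
obs 4: x=1/2 → posterior Inverse-Gamma(19/5, 4589/160)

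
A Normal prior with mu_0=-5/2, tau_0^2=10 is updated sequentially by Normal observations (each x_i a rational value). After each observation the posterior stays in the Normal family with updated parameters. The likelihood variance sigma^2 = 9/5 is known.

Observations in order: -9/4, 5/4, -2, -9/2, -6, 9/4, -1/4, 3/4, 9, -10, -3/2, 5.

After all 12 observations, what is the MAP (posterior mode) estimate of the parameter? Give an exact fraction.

obs 1: x=-9/4 → posterior Normal(-135/59, 90/59)
obs 2: x=5/4 → posterior Normal(-145/218, 90/109)
obs 3: x=-2 → posterior Normal(-115/106, 30/53)
obs 4: x=-9/2 → posterior Normal(-795/418, 90/209)
obs 5: x=-6 → posterior Normal(-1395/518, 90/259)
obs 6: x=9/4 → posterior Normal(-195/103, 30/103)
obs 7: x=-1/4 → posterior Normal(-1195/718, 90/359)
obs 8: x=3/4 → posterior Normal(-560/409, 90/409)
obs 9: x=9 → posterior Normal(-110/459, 10/51)
obs 10: x=-10 → posterior Normal(-610/509, 90/509)
obs 11: x=-3/2 → posterior Normal(-685/559, 90/559)
obs 12: x=5 → posterior Normal(-5/7, 30/203)

-5/7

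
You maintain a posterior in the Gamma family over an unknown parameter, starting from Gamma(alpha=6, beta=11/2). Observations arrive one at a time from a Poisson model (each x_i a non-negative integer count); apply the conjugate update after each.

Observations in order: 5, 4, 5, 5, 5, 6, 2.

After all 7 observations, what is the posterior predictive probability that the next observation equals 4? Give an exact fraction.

obs 1: x=5 → posterior Gamma(11, 13/2)
obs 2: x=4 → posterior Gamma(15, 15/2)
obs 3: x=5 → posterior Gamma(20, 17/2)
obs 4: x=5 → posterior Gamma(25, 19/2)
obs 5: x=5 → posterior Gamma(30, 21/2)
obs 6: x=6 → posterior Gamma(36, 23/2)
obs 7: x=2 → posterior Gamma(38, 25/2)

214447566421107488343622549109568353742361068725585937500000/1310020508637620352391208095712502073964245732475093456566329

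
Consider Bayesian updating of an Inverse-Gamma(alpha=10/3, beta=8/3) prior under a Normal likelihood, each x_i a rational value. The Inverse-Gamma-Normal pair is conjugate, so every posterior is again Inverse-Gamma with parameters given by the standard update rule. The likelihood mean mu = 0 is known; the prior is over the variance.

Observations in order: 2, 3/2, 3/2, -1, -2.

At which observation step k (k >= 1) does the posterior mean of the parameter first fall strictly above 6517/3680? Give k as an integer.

obs 1: x=2 → posterior Inverse-Gamma(23/6, 14/3)
obs 2: x=3/2 → posterior Inverse-Gamma(13/3, 139/24)
obs 3: x=3/2 → posterior Inverse-Gamma(29/6, 83/12)
obs 4: x=-1 → posterior Inverse-Gamma(16/3, 89/12)
obs 5: x=-2 → posterior Inverse-Gamma(35/6, 113/12)

k = 3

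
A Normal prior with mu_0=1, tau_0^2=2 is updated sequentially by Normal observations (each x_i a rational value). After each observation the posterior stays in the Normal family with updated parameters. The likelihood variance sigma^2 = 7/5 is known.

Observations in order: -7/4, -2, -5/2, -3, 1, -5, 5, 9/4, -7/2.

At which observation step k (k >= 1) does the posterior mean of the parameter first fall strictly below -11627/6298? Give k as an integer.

obs 1: x=-7/4 → posterior Normal(-21/34, 14/17)
obs 2: x=-2 → posterior Normal(-61/54, 14/27)
obs 3: x=-5/2 → posterior Normal(-3/2, 14/37)
obs 4: x=-3 → posterior Normal(-171/94, 14/47)
obs 5: x=1 → posterior Normal(-151/114, 14/57)
obs 6: x=-5 → posterior Normal(-251/134, 14/67)
obs 7: x=5 → posterior Normal(-151/154, 2/11)
obs 8: x=9/4 → posterior Normal(-53/87, 14/87)
obs 9: x=-7/2 → posterior Normal(-88/97, 14/97)

k = 6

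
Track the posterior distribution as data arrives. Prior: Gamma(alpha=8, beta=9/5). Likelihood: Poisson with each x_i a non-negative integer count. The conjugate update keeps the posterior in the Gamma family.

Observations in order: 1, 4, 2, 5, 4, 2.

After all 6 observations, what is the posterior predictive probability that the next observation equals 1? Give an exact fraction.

obs 1: x=1 → posterior Gamma(9, 14/5)
obs 2: x=4 → posterior Gamma(13, 19/5)
obs 3: x=2 → posterior Gamma(15, 24/5)
obs 4: x=5 → posterior Gamma(20, 29/5)
obs 5: x=4 → posterior Gamma(24, 34/5)
obs 6: x=2 → posterior Gamma(26, 39/5)

15156298126910875866256189018843800417732465/118084329911336906759195848428371368877228032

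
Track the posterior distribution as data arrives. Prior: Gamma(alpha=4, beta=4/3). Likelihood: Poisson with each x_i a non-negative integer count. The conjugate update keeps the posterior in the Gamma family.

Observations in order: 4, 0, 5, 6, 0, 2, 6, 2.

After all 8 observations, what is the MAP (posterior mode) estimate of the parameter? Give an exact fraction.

obs 1: x=4 → posterior Gamma(8, 7/3)
obs 2: x=0 → posterior Gamma(8, 10/3)
obs 3: x=5 → posterior Gamma(13, 13/3)
obs 4: x=6 → posterior Gamma(19, 16/3)
obs 5: x=0 → posterior Gamma(19, 19/3)
obs 6: x=2 → posterior Gamma(21, 22/3)
obs 7: x=6 → posterior Gamma(27, 25/3)
obs 8: x=2 → posterior Gamma(29, 28/3)

3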